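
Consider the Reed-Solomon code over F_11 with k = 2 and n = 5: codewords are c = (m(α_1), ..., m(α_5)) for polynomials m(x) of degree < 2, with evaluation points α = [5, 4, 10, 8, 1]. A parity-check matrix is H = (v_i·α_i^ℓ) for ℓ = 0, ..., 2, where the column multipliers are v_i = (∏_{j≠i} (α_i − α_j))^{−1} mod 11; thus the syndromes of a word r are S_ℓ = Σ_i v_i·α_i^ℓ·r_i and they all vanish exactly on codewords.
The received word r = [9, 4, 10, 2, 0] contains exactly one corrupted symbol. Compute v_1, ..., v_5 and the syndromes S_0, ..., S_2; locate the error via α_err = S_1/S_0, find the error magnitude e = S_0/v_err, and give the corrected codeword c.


S = (9, 2, 9), error at position 3, error magnitude e = 9, c = [9, 4, 1, 2, 0].

Step 1: column multipliers v_i = (∏_{j≠i}(α_i − α_j))^{−1} mod 11.
  i = 1 (α = 5): (5−4)(5−10)(5−8)(5−1) = 1·(−5)·(−3)·4 = 60 ≡ 5, so v_1 = 5^{−1} = 9 (mod 11).
  i = 2 (α = 4): (4−5)(4−10)(4−8)(4−1) = (−1)·(−6)·(−4)·3 = −72 ≡ 5, so v_2 = 5^{−1} = 9 (mod 11).
  i = 3 (α = 10): (10−5)(10−4)(10−8)(10−1) = 5·6·2·9 = 540 ≡ 1, so v_3 = 1^{−1} = 1 (mod 11).
  i = 4 (α = 8): (8−5)(8−4)(8−10)(8−1) = 3·4·(−2)·7 = −168 ≡ 8, so v_4 = 8^{−1} = 7 (mod 11).
  i = 5 (α = 1): (1−5)(1−4)(1−10)(1−8) = (−4)·(−3)·(−9)·(−7) = 756 ≡ 8, so v_5 = 8^{−1} = 7 (mod 11).
  v = [9, 9, 1, 7, 7].
Step 2: syndromes of r = [9, 4, 10, 2, 0] (all sums mod 11).
  S_0 = Σ v_i r_i = 9·9 + 9·4 + 1·10 + 7·2 + 7·0 = 141 ≡ 9.
  S_1 = Σ v_i α_i r_i = 9·5·9 + 9·4·4 + 1·10·10 + 7·8·2 + 7·1·0 = 761 ≡ 2.
  α_i^2 mod 11 = [3, 5, 1, 9, 1].
  S_2 = Σ v_i α_i^2 r_i = 9·3·9 + 9·5·4 + 1·1·10 + 7·9·2 + 7·1·0 = 559 ≡ 9.
  S = (9, 2, 9) ≠ 0, so r is not a codeword (an error is present).
Step 3: locate the error. For a single error e at position i, S_ℓ = v_i·e·α_i^ℓ, so α_err = S_1/S_0.
  S_0^{−1} = 9^{−1} = 5 (mod 11), so α_err = 2·5 = 10 ≡ 10 = α_3. Error position i = 3.
  Consistency check: S_2/S_1 = 9·6 = 54 ≡ 10 = α_err ✓ (single-error assumption holds).
Step 4: error magnitude e = S_0/v_3 = S_0·∏_{j≠3}(α_3 − α_j) = 9·1 = 9 ≡ 9 (mod 11).
Step 5: correct position 3: c_3 = r_3 − e = 10 − 9 ≡ 1 (mod 11). Hence c = [9, 4, 1, 2, 0].
  Check: interpolating c through the α_i gives m(x) = 6 + 5·x (degree < 2) with m(α_i) = c_i for every i, so c is indeed a codeword.


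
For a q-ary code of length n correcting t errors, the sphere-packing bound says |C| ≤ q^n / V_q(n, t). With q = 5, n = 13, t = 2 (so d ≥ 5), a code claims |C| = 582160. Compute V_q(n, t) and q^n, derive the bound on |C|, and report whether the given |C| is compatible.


V_q(n, t) = 1301, q^n = 1220703125, Hamming bound = 938280, |C| = 582160 ≤ bound (satisfied).

Step 1: Compute V_q(n, t) = Σ_{j=0}^2 C(n, j) (q−1)^j.
  j = 0: C(13,0)·(4)^0 = 1·1 = 1.
  j = 1: C(13,1)·(4)^1 = 13·4 = 52.
  j = 2: C(13,2)·(4)^2 = 78·16 = 1248.
  V_q(n, t) = 1 + 52 + 1248 = 1301.
Step 2: q^n = 5^13 = 1220703125.
Step 3: Hamming bound ⌊q^n / V_q(n,t)⌋ = ⌊1220703125/1301⌋ = 938280.
Step 4: Compare |C| = 582160 to 938280: satisfied.
The claimed |C| lies below the Hamming bound.


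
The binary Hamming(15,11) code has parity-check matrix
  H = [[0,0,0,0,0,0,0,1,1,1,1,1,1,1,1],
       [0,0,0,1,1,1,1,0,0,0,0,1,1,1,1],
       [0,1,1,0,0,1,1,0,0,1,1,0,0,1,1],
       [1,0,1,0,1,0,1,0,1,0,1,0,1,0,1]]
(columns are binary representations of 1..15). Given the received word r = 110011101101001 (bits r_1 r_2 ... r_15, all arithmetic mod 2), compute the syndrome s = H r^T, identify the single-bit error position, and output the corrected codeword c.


s = (0, 1, 1, 1)^T, error position = 7, corrected codeword c = 110011001101001

Compute s = H r^T mod 2 one row at a time:
  s_1 = 0 + 1 + 1 + 0 + 1 + 0 + 0 + 1 = 4 ≡ 0 (mod 2).
  s_2 = 0 + 1 + 1 + 1 + 1 + 0 + 0 + 1 = 5 ≡ 1 (mod 2).
  s_3 = 1 + 0 + 1 + 1 + 1 + 0 + 0 + 1 = 5 ≡ 1 (mod 2).
  s_4 = 1 + 0 + 1 + 1 + 1 + 0 + 0 + 1 = 5 ≡ 1 (mod 2).
s = (0, 1, 1, 1)^T — this equals column 7 of H (binary 0111), so error is at position 7.
Correct: flip bit 7 of r = 110011101101001 to get c = 110011001101001.


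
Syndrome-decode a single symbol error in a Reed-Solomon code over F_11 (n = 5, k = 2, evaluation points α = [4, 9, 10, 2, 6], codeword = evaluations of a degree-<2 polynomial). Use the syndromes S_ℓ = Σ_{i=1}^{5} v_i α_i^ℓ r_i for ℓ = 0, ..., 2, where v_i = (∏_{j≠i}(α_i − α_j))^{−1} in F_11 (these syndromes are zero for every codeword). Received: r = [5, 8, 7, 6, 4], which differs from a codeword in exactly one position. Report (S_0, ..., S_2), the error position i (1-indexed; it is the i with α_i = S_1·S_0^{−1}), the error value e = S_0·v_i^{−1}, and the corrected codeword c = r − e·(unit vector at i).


S = (1, 10, 1), error at position 3, error magnitude e = 5, c = [5, 8, 2, 6, 4].

Step 1: column multipliers v_i = (∏_{j≠i}(α_i − α_j))^{−1} mod 11.
  i = 1 (α = 4): (4−9)(4−10)(4−2)(4−6) = (−5)·(−6)·2·(−2) = −120 ≡ 1, so v_1 = 1^{−1} = 1 (mod 11).
  i = 2 (α = 9): (9−4)(9−10)(9−2)(9−6) = 5·(−1)·7·3 = −105 ≡ 5, so v_2 = 5^{−1} = 9 (mod 11).
  i = 3 (α = 10): (10−4)(10−9)(10−2)(10−6) = 6·1·8·4 = 192 ≡ 5, so v_3 = 5^{−1} = 9 (mod 11).
  i = 4 (α = 2): (2−4)(2−9)(2−10)(2−6) = (−2)·(−7)·(−8)·(−4) = 448 ≡ 8, so v_4 = 8^{−1} = 7 (mod 11).
  i = 5 (α = 6): (6−4)(6−9)(6−10)(6−2) = 2·(−3)·(−4)·4 = 96 ≡ 8, so v_5 = 8^{−1} = 7 (mod 11).
  v = [1, 9, 9, 7, 7].
Step 2: syndromes of r = [5, 8, 7, 6, 4] (all sums mod 11).
  S_0 = Σ v_i r_i = 1·5 + 9·8 + 9·7 + 7·6 + 7·4 = 210 ≡ 1.
  S_1 = Σ v_i α_i r_i = 1·4·5 + 9·9·8 + 9·10·7 + 7·2·6 + 7·6·4 = 1550 ≡ 10.
  α_i^2 mod 11 = [5, 4, 1, 4, 3].
  S_2 = Σ v_i α_i^2 r_i = 1·5·5 + 9·4·8 + 9·1·7 + 7·4·6 + 7·3·4 = 628 ≡ 1.
  S = (1, 10, 1) ≠ 0, so r is not a codeword (an error is present).
Step 3: locate the error. For a single error e at position i, S_ℓ = v_i·e·α_i^ℓ, so α_err = S_1/S_0.
  S_0^{−1} = 1^{−1} = 1 (mod 11), so α_err = 10·1 = 10 ≡ 10 = α_3. Error position i = 3.
  Consistency check: S_2/S_1 = 1·10 = 10 ≡ 10 = α_err ✓ (single-error assumption holds).
Step 4: error magnitude e = S_0/v_3 = S_0·∏_{j≠3}(α_3 − α_j) = 1·5 = 5 ≡ 5 (mod 11).
Step 5: correct position 3: c_3 = r_3 − e = 7 − 5 ≡ 2 (mod 11). Hence c = [5, 8, 2, 6, 4].
  Check: interpolating c through the α_i gives m(x) = 7 + 5·x (degree < 2) with m(α_i) = c_i for every i, so c is indeed a codeword.


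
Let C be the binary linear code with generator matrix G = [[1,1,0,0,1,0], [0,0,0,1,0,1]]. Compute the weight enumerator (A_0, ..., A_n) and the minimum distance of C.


Weight distribution: A_0 = 1, A_2 = 1, A_3 = 1, A_5 = 1. Minimum distance d = 2.

Enumerate all 2^2 = 4 messages m ∈ F_2^2.
For each, compute codeword c = mG in F_2^6, then tally its weight.
  m = 00 → c = 000000, weight = 0.
  m = 10 → c = 110010, weight = 3.
  m = 01 → c = 000101, weight = 2.
  m = 11 → c = 110111, weight = 5.
Tally weights:
  weight 0: 1 codewords.
  weight 2: 1 codewords.
  weight 3: 1 codewords.
  weight 5: 1 codewords.
Minimum distance d = smallest w > 0 with A_w > 0 = 2.
Sanity: Σ A_w = 4 = 2^2 = 4 ✓.


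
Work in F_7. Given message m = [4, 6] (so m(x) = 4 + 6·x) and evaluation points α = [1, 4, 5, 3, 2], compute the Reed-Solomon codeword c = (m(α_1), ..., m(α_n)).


c = [3, 0, 6, 1, 2]

Message polynomial: m(x) = 4 + 6·x (mod 7).
For each evaluation point α_i, compute m(α_i) mod 7:
  α_1 = 1: Horner steps 6 → 3, so m(1) = 3.
  α_2 = 4: Horner steps 6 → 0, so m(4) = 0.
  α_3 = 5: Horner steps 6 → 6, so m(5) = 6.
  α_4 = 3: Horner steps 6 → 1, so m(3) = 1.
  α_5 = 2: Horner steps 6 → 2, so m(2) = 2.
Codeword c = [3, 0, 6, 1, 2] ∈ F_7^5.


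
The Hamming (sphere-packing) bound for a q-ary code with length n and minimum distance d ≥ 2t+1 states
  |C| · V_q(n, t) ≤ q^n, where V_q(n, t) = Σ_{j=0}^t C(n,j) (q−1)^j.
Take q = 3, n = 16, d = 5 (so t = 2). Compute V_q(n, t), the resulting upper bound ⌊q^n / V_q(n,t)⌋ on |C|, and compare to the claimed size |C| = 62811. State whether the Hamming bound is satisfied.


V_q(n, t) = 513, q^n = 43046721, Hamming bound = 83911, |C| = 62811 ≤ bound (satisfied).

Step 1: Compute V_q(n, t) = Σ_{j=0}^2 C(n, j) (q−1)^j.
  j = 0: C(16,0)·(2)^0 = 1·1 = 1.
  j = 1: C(16,1)·(2)^1 = 16·2 = 32.
  j = 2: C(16,2)·(2)^2 = 120·4 = 480.
  V_q(n, t) = 1 + 32 + 480 = 513.
Step 2: q^n = 3^16 = 43046721.
Step 3: Hamming bound ⌊q^n / V_q(n,t)⌋ = ⌊43046721/513⌋ = 83911.
Step 4: Compare |C| = 62811 to 83911: satisfied.
The claimed |C| lies below the Hamming bound.


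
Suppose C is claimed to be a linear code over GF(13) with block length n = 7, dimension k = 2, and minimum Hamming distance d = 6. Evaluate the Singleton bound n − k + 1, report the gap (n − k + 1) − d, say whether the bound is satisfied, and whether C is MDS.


Singleton RHS = n − k + 1 = 6, slack = 0, bound satisfied, MDS.

Singleton bound: d ≤ n − k + 1.
Here n = 7, k = 2, so n − k + 1 = 6.
Given d = 6, check d ≤ 6: YES.
Slack = (n − k + 1) − d = 0.
The code is MDS (slack = 0).
Description: the claimed parameters are [7, 2, 6]_13; such a code would be MDS (meets Singleton bound).


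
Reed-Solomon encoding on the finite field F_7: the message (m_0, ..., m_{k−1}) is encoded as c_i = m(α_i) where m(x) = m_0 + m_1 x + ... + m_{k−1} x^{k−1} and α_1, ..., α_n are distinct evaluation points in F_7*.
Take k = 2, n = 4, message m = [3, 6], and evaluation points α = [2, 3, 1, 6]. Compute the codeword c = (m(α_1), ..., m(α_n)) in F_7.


c = [1, 0, 2, 4]

Message polynomial: m(x) = 3 + 6·x (mod 7).
For each evaluation point α_i, compute m(α_i) mod 7:
  α_1 = 2: Horner steps 6 → 1, so m(2) = 1.
  α_2 = 3: Horner steps 6 → 0, so m(3) = 0.
  α_3 = 1: Horner steps 6 → 2, so m(1) = 2.
  α_4 = 6: Horner steps 6 → 4, so m(6) = 4.
Codeword c = [1, 0, 2, 4] ∈ F_7^4.


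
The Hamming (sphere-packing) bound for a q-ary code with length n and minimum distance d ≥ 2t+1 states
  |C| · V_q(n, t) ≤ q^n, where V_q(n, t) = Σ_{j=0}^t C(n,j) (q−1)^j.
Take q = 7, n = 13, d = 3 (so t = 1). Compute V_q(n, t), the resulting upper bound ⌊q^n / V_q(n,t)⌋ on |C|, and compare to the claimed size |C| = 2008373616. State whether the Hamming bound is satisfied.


V_q(n, t) = 79, q^n = 96889010407, Hamming bound = 1226443169, |C| = 2008373616 > bound (violated).

Step 1: Compute V_q(n, t) = Σ_{j=0}^1 C(n, j) (q−1)^j.
  j = 0: C(13,0)·(6)^0 = 1·1 = 1.
  j = 1: C(13,1)·(6)^1 = 13·6 = 78.
  V_q(n, t) = 1 + 78 = 79.
Step 2: q^n = 7^13 = 96889010407.
Step 3: Hamming bound ⌊q^n / V_q(n,t)⌋ = ⌊96889010407/79⌋ = 1226443169.
Step 4: Compare |C| = 2008373616 to 1226443169: violated.
The claimed |C| lies above the Hamming bound, so no 7-ary code of length 13 with d ≥ 3 can have 2008373616 codewords.


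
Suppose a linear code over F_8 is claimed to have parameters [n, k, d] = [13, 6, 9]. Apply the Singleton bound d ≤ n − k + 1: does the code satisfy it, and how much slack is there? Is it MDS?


Singleton RHS = n − k + 1 = 8, slack = -1, bound violated (no such code; not MDS).

Singleton bound: d ≤ n − k + 1.
Here n = 13, k = 6, so n − k + 1 = 8.
Given d = 9, check d ≤ 8: NO.
Slack = (n − k + 1) − d = -1.
The slack is negative: d = 9 exceeds n − k + 1 = 8 by 1, so the Singleton bound is violated and no linear [13, 6, 9]_8 code can exist. In particular it is not MDS (MDS requires d = n − k + 1 exactly).
Description: the claimed parameters are [13, 6, 9]_8; such a code would be impossible (violates the Singleton bound).


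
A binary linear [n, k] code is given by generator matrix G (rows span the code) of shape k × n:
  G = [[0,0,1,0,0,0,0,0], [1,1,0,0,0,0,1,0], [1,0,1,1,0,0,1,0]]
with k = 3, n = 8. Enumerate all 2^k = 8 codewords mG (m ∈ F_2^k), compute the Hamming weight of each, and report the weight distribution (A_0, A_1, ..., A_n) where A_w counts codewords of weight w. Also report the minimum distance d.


Weight distribution: A_0 = 1, A_1 = 1, A_2 = 1, A_3 = 3, A_4 = 2. Minimum distance d = 1.

Enumerate all 2^3 = 8 messages m ∈ F_2^3.
For each, compute codeword c = mG in F_2^8, then tally its weight.
  m = 000 → c = 00000000, weight = 0.
  m = 100 → c = 00100000, weight = 1.
  m = 010 → c = 11000010, weight = 3.
  m = 110 → c = 11100010, weight = 4.
  m = 001 → c = 10110010, weight = 4.
  m = 101 → c = 10010010, weight = 3.
  m = 011 → c = 01110000, weight = 3.
  m = 111 → c = 01010000, weight = 2.
Tally weights:
  weight 0: 1 codewords.
  weight 1: 1 codewords.
  weight 2: 1 codewords.
  weight 3: 3 codewords.
  weight 4: 2 codewords.
Minimum distance d = smallest w > 0 with A_w > 0 = 1.
Sanity: Σ A_w = 8 = 2^3 = 8 ✓.


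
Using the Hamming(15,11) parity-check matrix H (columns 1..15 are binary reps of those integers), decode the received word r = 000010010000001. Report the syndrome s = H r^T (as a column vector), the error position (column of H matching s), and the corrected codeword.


s = (0, 0, 1, 0)^T, error position = 2, corrected codeword c = 010010010000001

Compute s = H r^T mod 2 one row at a time:
  s_1 = 1 + 0 + 0 + 0 + 0 + 0 + 0 + 1 = 2 ≡ 0 (mod 2).
  s_2 = 0 + 1 + 0 + 0 + 0 + 0 + 0 + 1 = 2 ≡ 0 (mod 2).
  s_3 = 0 + 0 + 0 + 0 + 0 + 0 + 0 + 1 = 1 ≡ 1 (mod 2).
  s_4 = 0 + 0 + 1 + 0 + 0 + 0 + 0 + 1 = 2 ≡ 0 (mod 2).
s = (0, 0, 1, 0)^T — this equals column 2 of H (binary 0010), so error is at position 2.
Correct: flip bit 2 of r = 000010010000001 to get c = 010010010000001.


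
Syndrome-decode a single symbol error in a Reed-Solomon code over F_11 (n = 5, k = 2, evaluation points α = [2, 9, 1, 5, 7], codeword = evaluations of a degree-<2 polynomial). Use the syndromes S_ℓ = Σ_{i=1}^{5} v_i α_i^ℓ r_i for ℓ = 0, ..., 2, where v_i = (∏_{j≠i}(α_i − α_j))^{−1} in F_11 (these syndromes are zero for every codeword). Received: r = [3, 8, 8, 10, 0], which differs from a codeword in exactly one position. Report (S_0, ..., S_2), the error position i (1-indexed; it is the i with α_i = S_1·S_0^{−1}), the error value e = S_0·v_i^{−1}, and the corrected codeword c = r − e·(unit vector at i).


S = (5, 1, 9), error at position 2, error magnitude e = 7, c = [3, 1, 8, 10, 0].

Step 1: column multipliers v_i = (∏_{j≠i}(α_i − α_j))^{−1} mod 11.
  i = 1 (α = 2): (2−9)(2−1)(2−5)(2−7) = (−7)·1·(−3)·(−5) = −105 ≡ 5, so v_1 = 5^{−1} = 9 (mod 11).
  i = 2 (α = 9): (9−2)(9−1)(9−5)(9−7) = 7·8·4·2 = 448 ≡ 8, so v_2 = 8^{−1} = 7 (mod 11).
  i = 3 (α = 1): (1−2)(1−9)(1−5)(1−7) = (−1)·(−8)·(−4)·(−6) = 192 ≡ 5, so v_3 = 5^{−1} = 9 (mod 11).
  i = 4 (α = 5): (5−2)(5−9)(5−1)(5−7) = 3·(−4)·4·(−2) = 96 ≡ 8, so v_4 = 8^{−1} = 7 (mod 11).
  i = 5 (α = 7): (7−2)(7−9)(7−1)(7−5) = 5·(−2)·6·2 = −120 ≡ 1, so v_5 = 1^{−1} = 1 (mod 11).
  v = [9, 7, 9, 7, 1].
Step 2: syndromes of r = [3, 8, 8, 10, 0] (all sums mod 11).
  S_0 = Σ v_i r_i = 9·3 + 7·8 + 9·8 + 7·10 + 1·0 = 225 ≡ 5.
  S_1 = Σ v_i α_i r_i = 9·2·3 + 7·9·8 + 9·1·8 + 7·5·10 + 1·7·0 = 980 ≡ 1.
  α_i^2 mod 11 = [4, 4, 1, 3, 5].
  S_2 = Σ v_i α_i^2 r_i = 9·4·3 + 7·4·8 + 9·1·8 + 7·3·10 + 1·5·0 = 614 ≡ 9.
  S = (5, 1, 9) ≠ 0, so r is not a codeword (an error is present).
Step 3: locate the error. For a single error e at position i, S_ℓ = v_i·e·α_i^ℓ, so α_err = S_1/S_0.
  S_0^{−1} = 5^{−1} = 9 (mod 11), so α_err = 1·9 = 9 ≡ 9 = α_2. Error position i = 2.
  Consistency check: S_2/S_1 = 9·1 = 9 ≡ 9 = α_err ✓ (single-error assumption holds).
Step 4: error magnitude e = S_0/v_2 = S_0·∏_{j≠2}(α_2 − α_j) = 5·8 = 40 ≡ 7 (mod 11).
Step 5: correct position 2: c_2 = r_2 − e = 8 − 7 ≡ 1 (mod 11). Hence c = [3, 1, 8, 10, 0].
  Check: interpolating c through the α_i gives m(x) = 2 + 6·x (degree < 2) with m(α_i) = c_i for every i, so c is indeed a codeword.


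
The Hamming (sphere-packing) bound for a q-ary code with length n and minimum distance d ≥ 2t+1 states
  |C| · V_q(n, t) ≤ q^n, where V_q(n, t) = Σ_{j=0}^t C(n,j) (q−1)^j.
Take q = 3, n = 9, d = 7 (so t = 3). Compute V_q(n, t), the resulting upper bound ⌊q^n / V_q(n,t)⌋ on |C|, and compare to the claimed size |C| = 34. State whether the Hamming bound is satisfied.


V_q(n, t) = 835, q^n = 19683, Hamming bound = 23, |C| = 34 > bound (violated).

Step 1: Compute V_q(n, t) = Σ_{j=0}^3 C(n, j) (q−1)^j.
  j = 0: C(9,0)·(2)^0 = 1·1 = 1.
  j = 1: C(9,1)·(2)^1 = 9·2 = 18.
  j = 2: C(9,2)·(2)^2 = 36·4 = 144.
  j = 3: C(9,3)·(2)^3 = 84·8 = 672.
  V_q(n, t) = 1 + 18 + 144 + 672 = 835.
Step 2: q^n = 3^9 = 19683.
Step 3: Hamming bound ⌊q^n / V_q(n,t)⌋ = ⌊19683/835⌋ = 23.
Step 4: Compare |C| = 34 to 23: violated.
The claimed |C| lies above the Hamming bound, so no 3-ary code of length 9 with d ≥ 7 can have 34 codewords.


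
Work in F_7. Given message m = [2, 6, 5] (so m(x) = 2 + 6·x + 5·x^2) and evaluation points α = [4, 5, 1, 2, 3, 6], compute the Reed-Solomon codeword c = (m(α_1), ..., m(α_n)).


c = [1, 3, 6, 6, 2, 1]

Message polynomial: m(x) = 2 + 6·x + 5·x^2 (mod 7).
For each evaluation point α_i, compute m(α_i) mod 7:
  α_1 = 4: Horner steps 5 → 5 → 1, so m(4) = 1.
  α_2 = 5: Horner steps 5 → 3 → 3, so m(5) = 3.
  α_3 = 1: Horner steps 5 → 4 → 6, so m(1) = 6.
  α_4 = 2: Horner steps 5 → 2 → 6, so m(2) = 6.
  α_5 = 3: Horner steps 5 → 0 → 2, so m(3) = 2.
  α_6 = 6: Horner steps 5 → 1 → 1, so m(6) = 1.
Codeword c = [1, 3, 6, 6, 2, 1] ∈ F_7^6.


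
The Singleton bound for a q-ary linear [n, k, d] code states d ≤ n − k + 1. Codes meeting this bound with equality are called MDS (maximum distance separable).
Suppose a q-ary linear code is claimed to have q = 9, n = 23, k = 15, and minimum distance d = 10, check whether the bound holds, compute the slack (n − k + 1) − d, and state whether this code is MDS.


Singleton RHS = n − k + 1 = 9, slack = -1, bound violated (no such code; not MDS).

Singleton bound: d ≤ n − k + 1.
Here n = 23, k = 15, so n − k + 1 = 9.
Given d = 10, check d ≤ 9: NO.
Slack = (n − k + 1) − d = -1.
The slack is negative: d = 10 exceeds n − k + 1 = 9 by 1, so the Singleton bound is violated and no linear [23, 15, 10]_9 code can exist. In particular it is not MDS (MDS requires d = n − k + 1 exactly).
Description: the claimed parameters are [23, 15, 10]_9; such a code would be impossible (violates the Singleton bound).


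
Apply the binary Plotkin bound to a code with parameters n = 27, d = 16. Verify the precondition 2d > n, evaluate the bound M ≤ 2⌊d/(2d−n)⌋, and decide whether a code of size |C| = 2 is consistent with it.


Plotkin bound M ≤ 6; given |C| = 2 ≤ bound (satisfied).

Check applicability: 2d = 32, n = 27.
2d − n = 5 > 0, so Plotkin applies.
Compute d/(2d−n) = 16/5 ≈ 3.2000.
⌊d/(2d−n)⌋ = 3.
Plotkin bound: M ≤ 2·3 = 6.
Given |C| = 2, check: satisfied.
This |C| is below the Plotkin bound.


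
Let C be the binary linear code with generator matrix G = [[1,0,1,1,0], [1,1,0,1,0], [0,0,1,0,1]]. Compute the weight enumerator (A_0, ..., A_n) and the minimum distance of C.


Weight distribution: A_0 = 1, A_2 = 3, A_3 = 3, A_5 = 1. Minimum distance d = 2.

Enumerate all 2^3 = 8 messages m ∈ F_2^3.
For each, compute codeword c = mG in F_2^5, then tally its weight.
  m = 000 → c = 00000, weight = 0.
  m = 100 → c = 10110, weight = 3.
  m = 010 → c = 11010, weight = 3.
  m = 110 → c = 01100, weight = 2.
  m = 001 → c = 00101, weight = 2.
  m = 101 → c = 10011, weight = 3.
  m = 011 → c = 11111, weight = 5.
  m = 111 → c = 01001, weight = 2.
Tally weights:
  weight 0: 1 codewords.
  weight 2: 3 codewords.
  weight 3: 3 codewords.
  weight 5: 1 codewords.
Minimum distance d = smallest w > 0 with A_w > 0 = 2.
Sanity: Σ A_w = 8 = 2^3 = 8 ✓.


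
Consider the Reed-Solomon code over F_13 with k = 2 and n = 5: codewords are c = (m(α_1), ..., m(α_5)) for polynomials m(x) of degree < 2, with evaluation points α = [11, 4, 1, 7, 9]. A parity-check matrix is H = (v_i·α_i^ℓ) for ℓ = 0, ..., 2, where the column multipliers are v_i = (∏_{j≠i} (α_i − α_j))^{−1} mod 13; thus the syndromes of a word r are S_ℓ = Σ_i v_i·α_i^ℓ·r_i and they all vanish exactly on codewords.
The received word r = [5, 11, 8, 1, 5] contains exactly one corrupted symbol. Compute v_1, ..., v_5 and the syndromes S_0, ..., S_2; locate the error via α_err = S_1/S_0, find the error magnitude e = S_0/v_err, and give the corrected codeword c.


S = (6, 2, 5), error at position 5, error magnitude e = 2, c = [5, 11, 8, 1, 3].

Step 1: column multipliers v_i = (∏_{j≠i}(α_i − α_j))^{−1} mod 13.
  i = 1 (α = 11): (11−4)(11−1)(11−7)(11−9) = 7·10·4·2 = 560 ≡ 1, so v_1 = 1^{−1} = 1 (mod 13).
  i = 2 (α = 4): (4−11)(4−1)(4−7)(4−9) = (−7)·3·(−3)·(−5) = −315 ≡ 10, so v_2 = 10^{−1} = 4 (mod 13).
  i = 3 (α = 1): (1−11)(1−4)(1−7)(1−9) = (−10)·(−3)·(−6)·(−8) = 1440 ≡ 10, so v_3 = 10^{−1} = 4 (mod 13).
  i = 4 (α = 7): (7−11)(7−4)(7−1)(7−9) = (−4)·3·6·(−2) = 144 ≡ 1, so v_4 = 1^{−1} = 1 (mod 13).
  i = 5 (α = 9): (9−11)(9−4)(9−1)(9−7) = (−2)·5·8·2 = −160 ≡ 9, so v_5 = 9^{−1} = 3 (mod 13).
  v = [1, 4, 4, 1, 3].
Step 2: syndromes of r = [5, 11, 8, 1, 5] (all sums mod 13).
  S_0 = Σ v_i r_i = 1·5 + 4·11 + 4·8 + 1·1 + 3·5 = 97 ≡ 6.
  S_1 = Σ v_i α_i r_i = 1·11·5 + 4·4·11 + 4·1·8 + 1·7·1 + 3·9·5 = 405 ≡ 2.
  α_i^2 mod 13 = [4, 3, 1, 10, 3].
  S_2 = Σ v_i α_i^2 r_i = 1·4·5 + 4·3·11 + 4·1·8 + 1·10·1 + 3·3·5 = 239 ≡ 5.
  S = (6, 2, 5) ≠ 0, so r is not a codeword (an error is present).
Step 3: locate the error. For a single error e at position i, S_ℓ = v_i·e·α_i^ℓ, so α_err = S_1/S_0.
  S_0^{−1} = 6^{−1} = 11 (mod 13), so α_err = 2·11 = 22 ≡ 9 = α_5. Error position i = 5.
  Consistency check: S_2/S_1 = 5·7 = 35 ≡ 9 = α_err ✓ (single-error assumption holds).
Step 4: error magnitude e = S_0/v_5 = S_0·∏_{j≠5}(α_5 − α_j) = 6·9 = 54 ≡ 2 (mod 13).
Step 5: correct position 5: c_5 = r_5 − e = 5 − 2 ≡ 3 (mod 13). Hence c = [5, 11, 8, 1, 3].
  Check: interpolating c through the α_i gives m(x) = 7 + 1·x (degree < 2) with m(α_i) = c_i for every i, so c is indeed a codeword.


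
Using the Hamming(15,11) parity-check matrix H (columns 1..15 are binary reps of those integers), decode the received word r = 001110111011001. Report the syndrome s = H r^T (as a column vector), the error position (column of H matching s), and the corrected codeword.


s = (1, 1, 0, 0)^T, error position = 12, corrected codeword c = 001110111010001

Compute s = H r^T mod 2 one row at a time:
  s_1 = 1 + 1 + 0 + 1 + 1 + 0 + 0 + 1 = 5 ≡ 1 (mod 2).
  s_2 = 1 + 1 + 0 + 1 + 1 + 0 + 0 + 1 = 5 ≡ 1 (mod 2).
  s_3 = 0 + 1 + 0 + 1 + 0 + 1 + 0 + 1 = 4 ≡ 0 (mod 2).
  s_4 = 0 + 1 + 1 + 1 + 1 + 1 + 0 + 1 = 6 ≡ 0 (mod 2).
s = (1, 1, 0, 0)^T — this equals column 12 of H (binary 1100), so error is at position 12.
Correct: flip bit 12 of r = 001110111011001 to get c = 001110111010001.


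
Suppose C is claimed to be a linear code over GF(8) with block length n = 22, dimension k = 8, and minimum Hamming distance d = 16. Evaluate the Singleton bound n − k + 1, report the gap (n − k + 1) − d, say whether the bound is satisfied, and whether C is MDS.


Singleton RHS = n − k + 1 = 15, slack = -1, bound violated (no such code; not MDS).

Singleton bound: d ≤ n − k + 1.
Here n = 22, k = 8, so n − k + 1 = 15.
Given d = 16, check d ≤ 15: NO.
Slack = (n − k + 1) − d = -1.
The slack is negative: d = 16 exceeds n − k + 1 = 15 by 1, so the Singleton bound is violated and no linear [22, 8, 16]_8 code can exist. In particular it is not MDS (MDS requires d = n − k + 1 exactly).
Description: the claimed parameters are [22, 8, 16]_8; such a code would be impossible (violates the Singleton bound).


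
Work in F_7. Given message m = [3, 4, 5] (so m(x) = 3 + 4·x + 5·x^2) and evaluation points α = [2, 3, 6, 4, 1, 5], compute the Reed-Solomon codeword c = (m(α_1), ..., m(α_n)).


c = [3, 4, 4, 1, 5, 1]

Message polynomial: m(x) = 3 + 4·x + 5·x^2 (mod 7).
For each evaluation point α_i, compute m(α_i) mod 7:
  α_1 = 2: Horner steps 5 → 0 → 3, so m(2) = 3.
  α_2 = 3: Horner steps 5 → 5 → 4, so m(3) = 4.
  α_3 = 6: Horner steps 5 → 6 → 4, so m(6) = 4.
  α_4 = 4: Horner steps 5 → 3 → 1, so m(4) = 1.
  α_5 = 1: Horner steps 5 → 2 → 5, so m(1) = 5.
  α_6 = 5: Horner steps 5 → 1 → 1, so m(5) = 1.
Codeword c = [3, 4, 4, 1, 5, 1] ∈ F_7^6.


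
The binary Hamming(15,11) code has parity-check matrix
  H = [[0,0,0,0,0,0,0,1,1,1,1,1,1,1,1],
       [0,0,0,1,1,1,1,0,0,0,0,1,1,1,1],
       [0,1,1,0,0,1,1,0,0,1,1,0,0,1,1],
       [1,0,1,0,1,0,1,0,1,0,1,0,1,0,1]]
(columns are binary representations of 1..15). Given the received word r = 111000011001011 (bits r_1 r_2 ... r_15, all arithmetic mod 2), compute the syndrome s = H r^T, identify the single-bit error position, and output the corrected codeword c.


s = (1, 1, 0, 0)^T, error position = 12, corrected codeword c = 111000011000011

Compute s = H r^T mod 2 one row at a time:
  s_1 = 1 + 1 + 0 + 0 + 1 + 0 + 1 + 1 = 5 ≡ 1 (mod 2).
  s_2 = 0 + 0 + 0 + 0 + 1 + 0 + 1 + 1 = 3 ≡ 1 (mod 2).
  s_3 = 1 + 1 + 0 + 0 + 0 + 0 + 1 + 1 = 4 ≡ 0 (mod 2).
  s_4 = 1 + 1 + 0 + 0 + 1 + 0 + 0 + 1 = 4 ≡ 0 (mod 2).
s = (1, 1, 0, 0)^T — this equals column 12 of H (binary 1100), so error is at position 12.
Correct: flip bit 12 of r = 111000011001011 to get c = 111000011000011.


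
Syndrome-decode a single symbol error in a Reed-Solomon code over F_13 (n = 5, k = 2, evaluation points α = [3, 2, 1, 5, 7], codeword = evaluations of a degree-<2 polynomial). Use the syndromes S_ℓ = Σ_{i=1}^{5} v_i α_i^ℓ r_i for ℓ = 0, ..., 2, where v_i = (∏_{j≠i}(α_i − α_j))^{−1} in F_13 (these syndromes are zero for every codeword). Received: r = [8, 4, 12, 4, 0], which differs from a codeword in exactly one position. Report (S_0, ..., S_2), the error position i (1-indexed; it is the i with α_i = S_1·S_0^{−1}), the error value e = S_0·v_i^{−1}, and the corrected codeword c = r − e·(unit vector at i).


S = (3, 6, 12), error at position 2, error magnitude e = 7, c = [8, 10, 12, 4, 0].

Step 1: column multipliers v_i = (∏_{j≠i}(α_i − α_j))^{−1} mod 13.
  i = 1 (α = 3): (3−2)(3−1)(3−5)(3−7) = 1·2·(−2)·(−4) = 16 ≡ 3, so v_1 = 3^{−1} = 9 (mod 13).
  i = 2 (α = 2): (2−3)(2−1)(2−5)(2−7) = (−1)·1·(−3)·(−5) = −15 ≡ 11, so v_2 = 11^{−1} = 6 (mod 13).
  i = 3 (α = 1): (1−3)(1−2)(1−5)(1−7) = (−2)·(−1)·(−4)·(−6) = 48 ≡ 9, so v_3 = 9^{−1} = 3 (mod 13).
  i = 4 (α = 5): (5−3)(5−2)(5−1)(5−7) = 2·3·4·(−2) = −48 ≡ 4, so v_4 = 4^{−1} = 10 (mod 13).
  i = 5 (α = 7): (7−3)(7−2)(7−1)(7−5) = 4·5·6·2 = 240 ≡ 6, so v_5 = 6^{−1} = 11 (mod 13).
  v = [9, 6, 3, 10, 11].
Step 2: syndromes of r = [8, 4, 12, 4, 0] (all sums mod 13).
  S_0 = Σ v_i r_i = 9·8 + 6·4 + 3·12 + 10·4 + 11·0 = 172 ≡ 3.
  S_1 = Σ v_i α_i r_i = 9·3·8 + 6·2·4 + 3·1·12 + 10·5·4 + 11·7·0 = 500 ≡ 6.
  α_i^2 mod 13 = [9, 4, 1, 12, 10].
  S_2 = Σ v_i α_i^2 r_i = 9·9·8 + 6·4·4 + 3·1·12 + 10·12·4 + 11·10·0 = 1260 ≡ 12.
  S = (3, 6, 12) ≠ 0, so r is not a codeword (an error is present).
Step 3: locate the error. For a single error e at position i, S_ℓ = v_i·e·α_i^ℓ, so α_err = S_1/S_0.
  S_0^{−1} = 3^{−1} = 9 (mod 13), so α_err = 6·9 = 54 ≡ 2 = α_2. Error position i = 2.
  Consistency check: S_2/S_1 = 12·11 = 132 ≡ 2 = α_err ✓ (single-error assumption holds).
Step 4: error magnitude e = S_0/v_2 = S_0·∏_{j≠2}(α_2 − α_j) = 3·11 = 33 ≡ 7 (mod 13).
Step 5: correct position 2: c_2 = r_2 − e = 4 − 7 ≡ 10 (mod 13). Hence c = [8, 10, 12, 4, 0].
  Check: interpolating c through the α_i gives m(x) = 1 + 11·x (degree < 2) with m(α_i) = c_i for every i, so c is indeed a codeword.


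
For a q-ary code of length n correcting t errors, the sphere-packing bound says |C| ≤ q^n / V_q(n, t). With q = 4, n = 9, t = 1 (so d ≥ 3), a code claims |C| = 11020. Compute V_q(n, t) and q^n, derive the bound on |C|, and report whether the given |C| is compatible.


V_q(n, t) = 28, q^n = 262144, Hamming bound = 9362, |C| = 11020 > bound (violated).

Step 1: Compute V_q(n, t) = Σ_{j=0}^1 C(n, j) (q−1)^j.
  j = 0: C(9,0)·(3)^0 = 1·1 = 1.
  j = 1: C(9,1)·(3)^1 = 9·3 = 27.
  V_q(n, t) = 1 + 27 = 28.
Step 2: q^n = 4^9 = 262144.
Step 3: Hamming bound ⌊q^n / V_q(n,t)⌋ = ⌊262144/28⌋ = 9362.
Step 4: Compare |C| = 11020 to 9362: violated.
The claimed |C| lies above the Hamming bound, so no 4-ary code of length 9 with d ≥ 3 can have 11020 codewords.


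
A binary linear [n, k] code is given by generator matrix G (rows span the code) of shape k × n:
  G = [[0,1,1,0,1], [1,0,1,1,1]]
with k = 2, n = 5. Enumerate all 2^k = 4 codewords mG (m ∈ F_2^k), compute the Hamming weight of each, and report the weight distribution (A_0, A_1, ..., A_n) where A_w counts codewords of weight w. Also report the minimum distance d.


Weight distribution: A_0 = 1, A_3 = 2, A_4 = 1. Minimum distance d = 3.

Enumerate all 2^2 = 4 messages m ∈ F_2^2.
For each, compute codeword c = mG in F_2^5, then tally its weight.
  m = 00 → c = 00000, weight = 0.
  m = 10 → c = 01101, weight = 3.
  m = 01 → c = 10111, weight = 4.
  m = 11 → c = 11010, weight = 3.
Tally weights:
  weight 0: 1 codewords.
  weight 3: 2 codewords.
  weight 4: 1 codewords.
Minimum distance d = smallest w > 0 with A_w > 0 = 3.
Sanity: Σ A_w = 4 = 2^2 = 4 ✓.


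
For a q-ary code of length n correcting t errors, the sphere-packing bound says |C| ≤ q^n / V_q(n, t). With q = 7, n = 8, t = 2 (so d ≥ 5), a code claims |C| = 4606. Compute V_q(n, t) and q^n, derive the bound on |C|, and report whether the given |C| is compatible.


V_q(n, t) = 1057, q^n = 5764801, Hamming bound = 5453, |C| = 4606 ≤ bound (satisfied).

Step 1: Compute V_q(n, t) = Σ_{j=0}^2 C(n, j) (q−1)^j.
  j = 0: C(8,0)·(6)^0 = 1·1 = 1.
  j = 1: C(8,1)·(6)^1 = 8·6 = 48.
  j = 2: C(8,2)·(6)^2 = 28·36 = 1008.
  V_q(n, t) = 1 + 48 + 1008 = 1057.
Step 2: q^n = 7^8 = 5764801.
Step 3: Hamming bound ⌊q^n / V_q(n,t)⌋ = ⌊5764801/1057⌋ = 5453.
Step 4: Compare |C| = 4606 to 5453: satisfied.
The claimed |C| lies below the Hamming bound.


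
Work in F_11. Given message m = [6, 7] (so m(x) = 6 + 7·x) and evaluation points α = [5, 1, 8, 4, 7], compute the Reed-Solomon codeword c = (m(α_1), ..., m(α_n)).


c = [8, 2, 7, 1, 0]

Message polynomial: m(x) = 6 + 7·x (mod 11).
For each evaluation point α_i, compute m(α_i) mod 11:
  α_1 = 5: Horner steps 7 → 8, so m(5) = 8.
  α_2 = 1: Horner steps 7 → 2, so m(1) = 2.
  α_3 = 8: Horner steps 7 → 7, so m(8) = 7.
  α_4 = 4: Horner steps 7 → 1, so m(4) = 1.
  α_5 = 7: Horner steps 7 → 0, so m(7) = 0.
Codeword c = [8, 2, 7, 1, 0] ∈ F_11^5.


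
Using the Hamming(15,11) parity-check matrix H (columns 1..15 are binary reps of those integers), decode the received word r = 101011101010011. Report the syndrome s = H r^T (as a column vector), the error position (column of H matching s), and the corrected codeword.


s = (0, 1, 0, 1)^T, error position = 5, corrected codeword c = 101001101010011

Compute s = H r^T mod 2 one row at a time:
  s_1 = 0 + 1 + 0 + 1 + 0 + 0 + 1 + 1 = 4 ≡ 0 (mod 2).
  s_2 = 0 + 1 + 1 + 1 + 0 + 0 + 1 + 1 = 5 ≡ 1 (mod 2).
  s_3 = 0 + 1 + 1 + 1 + 0 + 1 + 1 + 1 = 6 ≡ 0 (mod 2).
  s_4 = 1 + 1 + 1 + 1 + 1 + 1 + 0 + 1 = 7 ≡ 1 (mod 2).
s = (0, 1, 0, 1)^T — this equals column 5 of H (binary 0101), so error is at position 5.
Correct: flip bit 5 of r = 101011101010011 to get c = 101001101010011.


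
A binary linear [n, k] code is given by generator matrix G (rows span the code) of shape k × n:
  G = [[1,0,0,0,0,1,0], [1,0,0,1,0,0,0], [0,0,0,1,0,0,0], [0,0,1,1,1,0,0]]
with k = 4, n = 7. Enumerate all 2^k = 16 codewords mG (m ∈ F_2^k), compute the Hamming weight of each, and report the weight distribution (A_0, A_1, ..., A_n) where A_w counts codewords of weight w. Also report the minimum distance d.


Weight distribution: A_0 = 1, A_1 = 3, A_2 = 4, A_3 = 4, A_4 = 3, A_5 = 1. Minimum distance d = 1.

Enumerate all 2^4 = 16 messages m ∈ F_2^4.
For each, compute codeword c = mG in F_2^7, then tally its weight.
  m = 0000 → c = 0000000, weight = 0.
  m = 1000 → c = 1000010, weight = 2.
  m = 0100 → c = 1001000, weight = 2.
  m = 1100 → c = 0001010, weight = 2.
  m = 0010 → c = 0001000, weight = 1.
  m = 1010 → c = 1001010, weight = 3.
  m = 0110 → c = 1000000, weight = 1.
  m = 1110 → c = 0000010, weight = 1.
  m = 0001 → c = 0011100, weight = 3.
  m = 1001 → c = 1011110, weight = 5.
  m = 0101 → c = 1010100, weight = 3.
  m = 1101 → c = 0010110, weight = 3.
  m = 0011 → c = 0010100, weight = 2.
  m = 1011 → c = 1010110, weight = 4.
  m = 0111 → c = 1011100, weight = 4.
  m = 1111 → c = 0011110, weight = 4.
Tally weights:
  weight 0: 1 codewords.
  weight 1: 3 codewords.
  weight 2: 4 codewords.
  weight 3: 4 codewords.
  weight 4: 3 codewords.
  weight 5: 1 codewords.
Minimum distance d = smallest w > 0 with A_w > 0 = 1.
Sanity: Σ A_w = 16 = 2^4 = 16 ✓.


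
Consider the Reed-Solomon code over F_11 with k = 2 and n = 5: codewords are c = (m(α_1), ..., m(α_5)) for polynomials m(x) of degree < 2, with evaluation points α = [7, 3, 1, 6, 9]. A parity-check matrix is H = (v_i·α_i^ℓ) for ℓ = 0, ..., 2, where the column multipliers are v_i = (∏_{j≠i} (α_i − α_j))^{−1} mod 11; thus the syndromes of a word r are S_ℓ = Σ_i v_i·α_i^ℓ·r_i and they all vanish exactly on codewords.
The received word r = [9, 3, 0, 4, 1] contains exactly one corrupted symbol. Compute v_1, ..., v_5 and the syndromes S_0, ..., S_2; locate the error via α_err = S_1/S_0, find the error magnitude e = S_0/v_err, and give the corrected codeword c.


S = (2, 1, 6), error at position 4, error magnitude e = 2, c = [9, 3, 0, 2, 1].

Step 1: column multipliers v_i = (∏_{j≠i}(α_i − α_j))^{−1} mod 11.
  i = 1 (α = 7): (7−3)(7−1)(7−6)(7−9) = 4·6·1·(−2) = −48 ≡ 7, so v_1 = 7^{−1} = 8 (mod 11).
  i = 2 (α = 3): (3−7)(3−1)(3−6)(3−9) = (−4)·2·(−3)·(−6) = −144 ≡ 10, so v_2 = 10^{−1} = 10 (mod 11).
  i = 3 (α = 1): (1−7)(1−3)(1−6)(1−9) = (−6)·(−2)·(−5)·(−8) = 480 ≡ 7, so v_3 = 7^{−1} = 8 (mod 11).
  i = 4 (α = 6): (6−7)(6−3)(6−1)(6−9) = (−1)·3·5·(−3) = 45 ≡ 1, so v_4 = 1^{−1} = 1 (mod 11).
  i = 5 (α = 9): (9−7)(9−3)(9−1)(9−6) = 2·6·8·3 = 288 ≡ 2, so v_5 = 2^{−1} = 6 (mod 11).
  v = [8, 10, 8, 1, 6].
Step 2: syndromes of r = [9, 3, 0, 4, 1] (all sums mod 11).
  S_0 = Σ v_i r_i = 8·9 + 10·3 + 8·0 + 1·4 + 6·1 = 112 ≡ 2.
  S_1 = Σ v_i α_i r_i = 8·7·9 + 10·3·3 + 8·1·0 + 1·6·4 + 6·9·1 = 672 ≡ 1.
  α_i^2 mod 11 = [5, 9, 1, 3, 4].
  S_2 = Σ v_i α_i^2 r_i = 8·5·9 + 10·9·3 + 8·1·0 + 1·3·4 + 6·4·1 = 666 ≡ 6.
  S = (2, 1, 6) ≠ 0, so r is not a codeword (an error is present).
Step 3: locate the error. For a single error e at position i, S_ℓ = v_i·e·α_i^ℓ, so α_err = S_1/S_0.
  S_0^{−1} = 2^{−1} = 6 (mod 11), so α_err = 1·6 = 6 ≡ 6 = α_4. Error position i = 4.
  Consistency check: S_2/S_1 = 6·1 = 6 ≡ 6 = α_err ✓ (single-error assumption holds).
Step 4: error magnitude e = S_0/v_4 = S_0·∏_{j≠4}(α_4 − α_j) = 2·1 = 2 ≡ 2 (mod 11).
Step 5: correct position 4: c_4 = r_4 − e = 4 − 2 ≡ 2 (mod 11). Hence c = [9, 3, 0, 2, 1].
  Check: interpolating c through the α_i gives m(x) = 4 + 7·x (degree < 2) with m(α_i) = c_i for every i, so c is indeed a codeword.


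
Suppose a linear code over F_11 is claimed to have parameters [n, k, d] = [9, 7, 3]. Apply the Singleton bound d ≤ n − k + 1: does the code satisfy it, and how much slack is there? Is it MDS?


Singleton RHS = n − k + 1 = 3, slack = 0, bound satisfied, MDS.

Singleton bound: d ≤ n − k + 1.
Here n = 9, k = 7, so n − k + 1 = 3.
Given d = 3, check d ≤ 3: YES.
Slack = (n − k + 1) − d = 0.
The code is MDS (slack = 0).
Description: the claimed parameters are [9, 7, 3]_11; such a code would be MDS (meets Singleton bound).


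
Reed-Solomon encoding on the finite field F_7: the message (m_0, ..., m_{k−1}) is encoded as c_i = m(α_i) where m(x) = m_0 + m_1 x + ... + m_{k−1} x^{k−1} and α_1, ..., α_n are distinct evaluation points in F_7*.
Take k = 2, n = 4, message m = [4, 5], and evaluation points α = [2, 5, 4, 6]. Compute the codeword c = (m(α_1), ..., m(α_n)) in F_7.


c = [0, 1, 3, 6]

Message polynomial: m(x) = 4 + 5·x (mod 7).
For each evaluation point α_i, compute m(α_i) mod 7:
  α_1 = 2: Horner steps 5 → 0, so m(2) = 0.
  α_2 = 5: Horner steps 5 → 1, so m(5) = 1.
  α_3 = 4: Horner steps 5 → 3, so m(4) = 3.
  α_4 = 6: Horner steps 5 → 6, so m(6) = 6.
Codeword c = [0, 1, 3, 6] ∈ F_7^4.


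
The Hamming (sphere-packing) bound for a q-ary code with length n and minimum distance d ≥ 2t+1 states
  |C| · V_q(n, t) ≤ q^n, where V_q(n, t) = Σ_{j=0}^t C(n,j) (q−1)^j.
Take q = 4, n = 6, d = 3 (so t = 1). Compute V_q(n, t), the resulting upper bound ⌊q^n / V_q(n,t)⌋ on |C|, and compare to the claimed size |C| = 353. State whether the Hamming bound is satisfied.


V_q(n, t) = 19, q^n = 4096, Hamming bound = 215, |C| = 353 > bound (violated).

Step 1: Compute V_q(n, t) = Σ_{j=0}^1 C(n, j) (q−1)^j.
  j = 0: C(6,0)·(3)^0 = 1·1 = 1.
  j = 1: C(6,1)·(3)^1 = 6·3 = 18.
  V_q(n, t) = 1 + 18 = 19.
Step 2: q^n = 4^6 = 4096.
Step 3: Hamming bound ⌊q^n / V_q(n,t)⌋ = ⌊4096/19⌋ = 215.
Step 4: Compare |C| = 353 to 215: violated.
The claimed |C| lies above the Hamming bound, so no 4-ary code of length 6 with d ≥ 3 can have 353 codewords.


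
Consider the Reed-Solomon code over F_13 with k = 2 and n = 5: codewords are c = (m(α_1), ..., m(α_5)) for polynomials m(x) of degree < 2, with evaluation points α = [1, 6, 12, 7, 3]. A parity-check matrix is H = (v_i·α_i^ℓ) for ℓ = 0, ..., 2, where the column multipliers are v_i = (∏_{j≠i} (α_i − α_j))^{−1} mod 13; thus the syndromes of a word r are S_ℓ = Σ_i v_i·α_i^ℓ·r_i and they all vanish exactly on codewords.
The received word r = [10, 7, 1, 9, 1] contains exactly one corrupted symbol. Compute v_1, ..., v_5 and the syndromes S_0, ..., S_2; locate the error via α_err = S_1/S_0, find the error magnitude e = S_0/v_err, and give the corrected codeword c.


S = (10, 3, 10), error at position 3, error magnitude e = 8, c = [10, 7, 6, 9, 1].

Step 1: column multipliers v_i = (∏_{j≠i}(α_i − α_j))^{−1} mod 13.
  i = 1 (α = 1): (1−6)(1−12)(1−7)(1−3) = (−5)·(−11)·(−6)·(−2) = 660 ≡ 10, so v_1 = 10^{−1} = 4 (mod 13).
  i = 2 (α = 6): (6−1)(6−12)(6−7)(6−3) = 5·(−6)·(−1)·3 = 90 ≡ 12, so v_2 = 12^{−1} = 12 (mod 13).
  i = 3 (α = 12): (12−1)(12−6)(12−7)(12−3) = 11·6·5·9 = 2970 ≡ 6, so v_3 = 6^{−1} = 11 (mod 13).
  i = 4 (α = 7): (7−1)(7−6)(7−12)(7−3) = 6·1·(−5)·4 = −120 ≡ 10, so v_4 = 10^{−1} = 4 (mod 13).
  i = 5 (α = 3): (3−1)(3−6)(3−12)(3−7) = 2·(−3)·(−9)·(−4) = −216 ≡ 5, so v_5 = 5^{−1} = 8 (mod 13).
  v = [4, 12, 11, 4, 8].
Step 2: syndromes of r = [10, 7, 1, 9, 1] (all sums mod 13).
  S_0 = Σ v_i r_i = 4·10 + 12·7 + 11·1 + 4·9 + 8·1 = 179 ≡ 10.
  S_1 = Σ v_i α_i r_i = 4·1·10 + 12·6·7 + 11·12·1 + 4·7·9 + 8·3·1 = 952 ≡ 3.
  α_i^2 mod 13 = [1, 10, 1, 10, 9].
  S_2 = Σ v_i α_i^2 r_i = 4·1·10 + 12·10·7 + 11·1·1 + 4·10·9 + 8·9·1 = 1323 ≡ 10.
  S = (10, 3, 10) ≠ 0, so r is not a codeword (an error is present).
Step 3: locate the error. For a single error e at position i, S_ℓ = v_i·e·α_i^ℓ, so α_err = S_1/S_0.
  S_0^{−1} = 10^{−1} = 4 (mod 13), so α_err = 3·4 = 12 ≡ 12 = α_3. Error position i = 3.
  Consistency check: S_2/S_1 = 10·9 = 90 ≡ 12 = α_err ✓ (single-error assumption holds).
Step 4: error magnitude e = S_0/v_3 = S_0·∏_{j≠3}(α_3 − α_j) = 10·6 = 60 ≡ 8 (mod 13).
Step 5: correct position 3: c_3 = r_3 − e = 1 − 8 ≡ 6 (mod 13). Hence c = [10, 7, 6, 9, 1].
  Check: interpolating c through the α_i gives m(x) = 8 + 2·x (degree < 2) with m(α_i) = c_i for every i, so c is indeed a codeword.
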